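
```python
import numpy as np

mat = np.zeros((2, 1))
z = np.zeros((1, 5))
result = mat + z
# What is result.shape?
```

(2, 5)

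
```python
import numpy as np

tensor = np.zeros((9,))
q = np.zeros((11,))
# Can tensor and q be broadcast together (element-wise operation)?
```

No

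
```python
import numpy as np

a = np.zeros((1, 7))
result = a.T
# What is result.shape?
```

(7, 1)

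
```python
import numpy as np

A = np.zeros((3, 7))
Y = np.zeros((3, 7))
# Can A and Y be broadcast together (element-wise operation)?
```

Yes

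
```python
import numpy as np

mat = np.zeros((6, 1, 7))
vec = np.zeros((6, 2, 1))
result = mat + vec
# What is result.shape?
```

(6, 2, 7)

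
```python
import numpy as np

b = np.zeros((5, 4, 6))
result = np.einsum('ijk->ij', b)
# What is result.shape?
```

(5, 4)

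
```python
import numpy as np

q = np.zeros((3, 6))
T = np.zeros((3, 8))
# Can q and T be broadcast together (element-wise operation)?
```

No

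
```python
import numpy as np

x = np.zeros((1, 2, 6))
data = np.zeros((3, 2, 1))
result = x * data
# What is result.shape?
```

(3, 2, 6)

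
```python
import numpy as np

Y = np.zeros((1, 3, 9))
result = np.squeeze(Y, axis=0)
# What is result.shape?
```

(3, 9)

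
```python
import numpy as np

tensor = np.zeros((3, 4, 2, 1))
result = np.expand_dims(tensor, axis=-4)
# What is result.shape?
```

(3, 1, 4, 2, 1)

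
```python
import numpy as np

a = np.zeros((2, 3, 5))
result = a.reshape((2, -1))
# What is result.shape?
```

(2, 15)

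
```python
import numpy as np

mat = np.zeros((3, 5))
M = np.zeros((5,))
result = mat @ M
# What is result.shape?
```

(3,)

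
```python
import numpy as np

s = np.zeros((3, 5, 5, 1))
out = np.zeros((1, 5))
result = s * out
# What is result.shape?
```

(3, 5, 5, 5)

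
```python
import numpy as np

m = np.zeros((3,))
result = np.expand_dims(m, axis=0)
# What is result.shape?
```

(1, 3)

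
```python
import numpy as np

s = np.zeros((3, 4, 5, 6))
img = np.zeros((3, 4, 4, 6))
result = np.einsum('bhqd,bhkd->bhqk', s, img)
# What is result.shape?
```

(3, 4, 5, 4)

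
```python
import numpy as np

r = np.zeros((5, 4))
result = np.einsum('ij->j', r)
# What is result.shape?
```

(4,)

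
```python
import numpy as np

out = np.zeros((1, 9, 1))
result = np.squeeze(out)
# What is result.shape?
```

(9,)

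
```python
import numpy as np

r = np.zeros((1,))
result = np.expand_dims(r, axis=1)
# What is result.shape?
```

(1, 1)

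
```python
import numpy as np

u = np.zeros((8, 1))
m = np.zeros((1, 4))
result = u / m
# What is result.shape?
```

(8, 4)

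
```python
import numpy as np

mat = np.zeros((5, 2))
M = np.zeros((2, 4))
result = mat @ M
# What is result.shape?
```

(5, 4)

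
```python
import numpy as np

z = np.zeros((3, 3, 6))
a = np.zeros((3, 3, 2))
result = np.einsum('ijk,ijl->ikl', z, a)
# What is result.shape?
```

(3, 6, 2)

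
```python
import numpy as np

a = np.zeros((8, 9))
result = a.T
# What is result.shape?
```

(9, 8)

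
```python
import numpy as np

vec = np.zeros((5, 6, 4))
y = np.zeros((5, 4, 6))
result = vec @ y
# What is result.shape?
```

(5, 6, 6)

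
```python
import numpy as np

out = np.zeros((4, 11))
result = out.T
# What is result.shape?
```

(11, 4)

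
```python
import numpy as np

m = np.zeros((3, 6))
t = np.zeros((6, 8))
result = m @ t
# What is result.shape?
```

(3, 8)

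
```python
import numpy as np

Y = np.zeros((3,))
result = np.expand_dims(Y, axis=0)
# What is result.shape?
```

(1, 3)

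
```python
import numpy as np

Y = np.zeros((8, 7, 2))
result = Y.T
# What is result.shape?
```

(2, 7, 8)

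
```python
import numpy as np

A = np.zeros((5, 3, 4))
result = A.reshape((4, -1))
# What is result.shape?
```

(4, 15)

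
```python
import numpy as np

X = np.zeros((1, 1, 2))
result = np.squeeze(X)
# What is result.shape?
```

(2,)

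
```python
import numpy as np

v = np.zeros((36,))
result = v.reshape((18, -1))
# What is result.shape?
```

(18, 2)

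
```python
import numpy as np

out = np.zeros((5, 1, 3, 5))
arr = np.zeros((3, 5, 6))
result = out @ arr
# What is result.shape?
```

(5, 3, 3, 6)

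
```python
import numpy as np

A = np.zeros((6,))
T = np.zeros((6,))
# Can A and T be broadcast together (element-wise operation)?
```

Yes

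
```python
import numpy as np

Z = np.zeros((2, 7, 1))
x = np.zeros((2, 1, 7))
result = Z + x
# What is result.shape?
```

(2, 7, 7)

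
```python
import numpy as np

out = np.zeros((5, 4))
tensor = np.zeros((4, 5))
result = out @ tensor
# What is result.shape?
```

(5, 5)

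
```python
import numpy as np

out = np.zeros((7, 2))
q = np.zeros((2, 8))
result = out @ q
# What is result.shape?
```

(7, 8)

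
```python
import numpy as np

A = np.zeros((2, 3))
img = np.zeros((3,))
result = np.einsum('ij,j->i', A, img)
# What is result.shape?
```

(2,)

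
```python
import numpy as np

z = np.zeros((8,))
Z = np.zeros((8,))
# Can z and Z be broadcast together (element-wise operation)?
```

Yes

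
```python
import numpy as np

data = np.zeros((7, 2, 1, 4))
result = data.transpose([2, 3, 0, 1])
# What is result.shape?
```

(1, 4, 7, 2)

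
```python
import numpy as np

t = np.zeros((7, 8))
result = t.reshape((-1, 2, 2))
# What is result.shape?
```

(14, 2, 2)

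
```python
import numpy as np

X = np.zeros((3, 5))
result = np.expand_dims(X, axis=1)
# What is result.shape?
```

(3, 1, 5)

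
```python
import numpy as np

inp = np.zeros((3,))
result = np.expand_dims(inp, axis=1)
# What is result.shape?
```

(3, 1)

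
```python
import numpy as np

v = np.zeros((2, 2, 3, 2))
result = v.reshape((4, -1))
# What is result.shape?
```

(4, 6)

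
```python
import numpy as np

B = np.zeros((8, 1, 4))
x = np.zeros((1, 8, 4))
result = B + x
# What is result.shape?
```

(8, 8, 4)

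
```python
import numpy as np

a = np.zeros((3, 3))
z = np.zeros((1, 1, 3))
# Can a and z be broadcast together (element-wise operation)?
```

Yes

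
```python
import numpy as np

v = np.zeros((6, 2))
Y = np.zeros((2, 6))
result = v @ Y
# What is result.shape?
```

(6, 6)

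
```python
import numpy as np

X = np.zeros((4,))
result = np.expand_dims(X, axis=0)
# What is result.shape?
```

(1, 4)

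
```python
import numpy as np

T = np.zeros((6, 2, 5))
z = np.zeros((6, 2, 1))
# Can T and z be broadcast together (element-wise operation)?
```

Yes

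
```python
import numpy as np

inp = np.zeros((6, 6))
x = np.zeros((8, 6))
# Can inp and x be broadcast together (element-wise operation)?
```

No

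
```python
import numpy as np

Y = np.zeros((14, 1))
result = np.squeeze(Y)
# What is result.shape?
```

(14,)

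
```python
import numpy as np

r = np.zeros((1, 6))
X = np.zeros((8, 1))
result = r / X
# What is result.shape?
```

(8, 6)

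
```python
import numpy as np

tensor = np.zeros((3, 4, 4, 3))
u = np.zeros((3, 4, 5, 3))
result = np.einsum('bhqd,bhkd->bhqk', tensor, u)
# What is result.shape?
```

(3, 4, 4, 5)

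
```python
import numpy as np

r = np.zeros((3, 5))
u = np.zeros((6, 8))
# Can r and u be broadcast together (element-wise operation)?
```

No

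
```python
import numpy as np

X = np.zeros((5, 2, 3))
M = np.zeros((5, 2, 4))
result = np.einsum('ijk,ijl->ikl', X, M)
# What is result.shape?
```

(5, 3, 4)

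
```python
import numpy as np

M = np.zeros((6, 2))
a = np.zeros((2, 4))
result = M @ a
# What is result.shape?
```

(6, 4)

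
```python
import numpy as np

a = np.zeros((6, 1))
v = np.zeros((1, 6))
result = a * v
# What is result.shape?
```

(6, 6)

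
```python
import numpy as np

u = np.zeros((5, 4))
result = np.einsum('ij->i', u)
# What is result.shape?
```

(5,)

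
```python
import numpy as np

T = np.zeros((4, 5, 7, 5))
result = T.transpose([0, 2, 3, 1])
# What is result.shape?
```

(4, 7, 5, 5)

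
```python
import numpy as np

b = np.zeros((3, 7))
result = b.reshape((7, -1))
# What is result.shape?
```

(7, 3)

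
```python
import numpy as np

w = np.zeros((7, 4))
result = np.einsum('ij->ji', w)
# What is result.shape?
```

(4, 7)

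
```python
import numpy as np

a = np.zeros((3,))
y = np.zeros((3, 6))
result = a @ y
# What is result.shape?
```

(6,)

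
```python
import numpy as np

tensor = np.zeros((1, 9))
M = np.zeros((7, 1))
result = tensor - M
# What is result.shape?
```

(7, 9)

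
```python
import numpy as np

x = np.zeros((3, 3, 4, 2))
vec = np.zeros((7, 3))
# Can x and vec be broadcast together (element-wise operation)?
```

No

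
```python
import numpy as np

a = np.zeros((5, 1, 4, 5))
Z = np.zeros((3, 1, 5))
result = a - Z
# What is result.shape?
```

(5, 3, 4, 5)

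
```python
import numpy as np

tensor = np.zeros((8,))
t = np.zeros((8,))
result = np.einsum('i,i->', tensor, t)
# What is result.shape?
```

()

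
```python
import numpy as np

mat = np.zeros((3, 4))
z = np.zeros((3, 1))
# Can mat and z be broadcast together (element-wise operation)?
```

Yes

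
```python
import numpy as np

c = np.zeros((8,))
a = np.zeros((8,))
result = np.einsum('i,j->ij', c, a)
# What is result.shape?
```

(8, 8)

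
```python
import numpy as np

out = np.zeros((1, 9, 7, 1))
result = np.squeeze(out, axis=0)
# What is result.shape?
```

(9, 7, 1)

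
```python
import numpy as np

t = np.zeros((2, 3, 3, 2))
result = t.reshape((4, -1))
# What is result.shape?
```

(4, 9)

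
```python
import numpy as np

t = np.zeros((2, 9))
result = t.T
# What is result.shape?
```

(9, 2)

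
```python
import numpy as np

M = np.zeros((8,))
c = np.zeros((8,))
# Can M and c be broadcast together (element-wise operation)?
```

Yes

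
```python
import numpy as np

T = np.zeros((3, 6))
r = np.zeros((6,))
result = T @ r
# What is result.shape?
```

(3,)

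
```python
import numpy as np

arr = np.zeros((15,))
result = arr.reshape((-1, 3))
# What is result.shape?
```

(5, 3)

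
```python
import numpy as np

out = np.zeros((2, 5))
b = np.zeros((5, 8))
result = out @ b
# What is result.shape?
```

(2, 8)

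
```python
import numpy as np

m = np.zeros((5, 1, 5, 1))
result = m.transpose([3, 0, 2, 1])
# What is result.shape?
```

(1, 5, 5, 1)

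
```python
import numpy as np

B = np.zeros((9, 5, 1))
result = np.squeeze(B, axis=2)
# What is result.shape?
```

(9, 5)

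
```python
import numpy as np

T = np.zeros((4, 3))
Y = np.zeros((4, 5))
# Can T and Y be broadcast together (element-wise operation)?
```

No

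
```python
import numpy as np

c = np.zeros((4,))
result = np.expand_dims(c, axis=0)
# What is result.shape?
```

(1, 4)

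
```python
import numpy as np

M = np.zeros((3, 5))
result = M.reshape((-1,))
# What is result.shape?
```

(15,)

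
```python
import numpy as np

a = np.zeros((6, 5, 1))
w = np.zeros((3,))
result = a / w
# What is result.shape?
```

(6, 5, 3)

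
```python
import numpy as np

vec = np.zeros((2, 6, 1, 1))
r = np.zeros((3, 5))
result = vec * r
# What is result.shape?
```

(2, 6, 3, 5)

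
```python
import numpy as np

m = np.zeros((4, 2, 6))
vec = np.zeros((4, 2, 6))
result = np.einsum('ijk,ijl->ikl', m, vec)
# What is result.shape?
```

(4, 6, 6)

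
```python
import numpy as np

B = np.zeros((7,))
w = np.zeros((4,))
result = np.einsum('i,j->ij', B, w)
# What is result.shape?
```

(7, 4)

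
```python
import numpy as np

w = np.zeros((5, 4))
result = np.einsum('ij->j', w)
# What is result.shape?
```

(4,)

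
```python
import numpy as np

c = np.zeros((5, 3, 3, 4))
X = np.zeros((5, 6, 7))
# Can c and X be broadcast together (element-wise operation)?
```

No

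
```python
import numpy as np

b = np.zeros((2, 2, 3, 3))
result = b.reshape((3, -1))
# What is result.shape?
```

(3, 12)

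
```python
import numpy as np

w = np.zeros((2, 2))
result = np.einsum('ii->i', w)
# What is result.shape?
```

(2,)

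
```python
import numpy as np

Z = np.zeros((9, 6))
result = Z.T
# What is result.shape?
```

(6, 9)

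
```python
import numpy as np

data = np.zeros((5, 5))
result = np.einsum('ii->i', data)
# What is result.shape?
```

(5,)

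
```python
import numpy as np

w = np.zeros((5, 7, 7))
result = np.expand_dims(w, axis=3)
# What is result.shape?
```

(5, 7, 7, 1)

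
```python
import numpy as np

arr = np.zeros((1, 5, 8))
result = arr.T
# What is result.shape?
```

(8, 5, 1)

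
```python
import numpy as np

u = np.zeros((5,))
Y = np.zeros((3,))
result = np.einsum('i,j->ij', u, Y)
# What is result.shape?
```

(5, 3)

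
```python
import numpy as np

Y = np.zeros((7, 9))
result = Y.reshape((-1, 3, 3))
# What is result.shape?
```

(7, 3, 3)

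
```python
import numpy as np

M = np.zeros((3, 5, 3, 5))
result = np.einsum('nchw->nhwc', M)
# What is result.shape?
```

(3, 3, 5, 5)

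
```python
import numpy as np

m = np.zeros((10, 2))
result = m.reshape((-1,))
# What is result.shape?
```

(20,)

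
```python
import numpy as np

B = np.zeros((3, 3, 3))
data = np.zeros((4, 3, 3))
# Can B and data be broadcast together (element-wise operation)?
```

No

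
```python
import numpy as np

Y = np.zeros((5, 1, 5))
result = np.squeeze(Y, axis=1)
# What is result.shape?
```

(5, 5)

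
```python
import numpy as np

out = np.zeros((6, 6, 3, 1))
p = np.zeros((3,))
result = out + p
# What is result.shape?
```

(6, 6, 3, 3)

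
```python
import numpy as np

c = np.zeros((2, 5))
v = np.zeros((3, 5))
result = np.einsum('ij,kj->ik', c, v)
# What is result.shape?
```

(2, 3)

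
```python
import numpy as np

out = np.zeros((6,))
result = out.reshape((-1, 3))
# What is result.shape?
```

(2, 3)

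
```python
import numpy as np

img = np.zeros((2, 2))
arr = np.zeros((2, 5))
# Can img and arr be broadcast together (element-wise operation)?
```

No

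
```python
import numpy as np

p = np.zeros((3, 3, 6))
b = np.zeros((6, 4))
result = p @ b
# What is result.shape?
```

(3, 3, 4)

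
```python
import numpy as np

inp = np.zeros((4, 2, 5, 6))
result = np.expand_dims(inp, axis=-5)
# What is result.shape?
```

(1, 4, 2, 5, 6)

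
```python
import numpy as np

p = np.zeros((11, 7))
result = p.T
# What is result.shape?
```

(7, 11)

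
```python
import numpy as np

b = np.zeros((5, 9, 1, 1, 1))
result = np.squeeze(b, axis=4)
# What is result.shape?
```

(5, 9, 1, 1)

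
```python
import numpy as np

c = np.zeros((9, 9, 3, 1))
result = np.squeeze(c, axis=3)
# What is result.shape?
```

(9, 9, 3)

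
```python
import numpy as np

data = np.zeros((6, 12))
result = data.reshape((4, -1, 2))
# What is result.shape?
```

(4, 9, 2)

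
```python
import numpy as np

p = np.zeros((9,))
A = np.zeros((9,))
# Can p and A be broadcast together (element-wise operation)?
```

Yes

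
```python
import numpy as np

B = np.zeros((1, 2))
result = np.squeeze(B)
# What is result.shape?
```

(2,)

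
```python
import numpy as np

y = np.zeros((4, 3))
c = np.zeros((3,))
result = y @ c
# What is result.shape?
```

(4,)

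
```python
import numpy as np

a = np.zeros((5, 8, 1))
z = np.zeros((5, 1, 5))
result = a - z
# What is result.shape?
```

(5, 8, 5)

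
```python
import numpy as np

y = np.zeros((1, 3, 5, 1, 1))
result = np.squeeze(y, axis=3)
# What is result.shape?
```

(1, 3, 5, 1)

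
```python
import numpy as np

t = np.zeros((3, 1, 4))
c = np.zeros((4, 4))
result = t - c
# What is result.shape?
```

(3, 4, 4)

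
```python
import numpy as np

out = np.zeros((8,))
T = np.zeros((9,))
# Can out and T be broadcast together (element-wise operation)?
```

No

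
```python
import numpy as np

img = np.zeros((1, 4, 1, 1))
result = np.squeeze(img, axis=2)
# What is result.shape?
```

(1, 4, 1)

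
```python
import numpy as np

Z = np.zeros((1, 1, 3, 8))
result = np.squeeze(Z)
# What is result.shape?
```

(3, 8)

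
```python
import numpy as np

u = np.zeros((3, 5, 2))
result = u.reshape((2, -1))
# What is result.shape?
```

(2, 15)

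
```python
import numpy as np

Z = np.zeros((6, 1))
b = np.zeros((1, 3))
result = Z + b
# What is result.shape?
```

(6, 3)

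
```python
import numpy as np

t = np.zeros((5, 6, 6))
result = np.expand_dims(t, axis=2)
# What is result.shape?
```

(5, 6, 1, 6)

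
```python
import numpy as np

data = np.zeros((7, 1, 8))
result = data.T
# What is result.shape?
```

(8, 1, 7)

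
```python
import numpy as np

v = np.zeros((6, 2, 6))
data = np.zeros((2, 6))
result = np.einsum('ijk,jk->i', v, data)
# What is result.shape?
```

(6,)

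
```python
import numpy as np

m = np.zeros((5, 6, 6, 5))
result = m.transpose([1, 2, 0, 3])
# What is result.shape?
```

(6, 6, 5, 5)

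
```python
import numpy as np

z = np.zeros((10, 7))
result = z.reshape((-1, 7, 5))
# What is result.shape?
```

(2, 7, 5)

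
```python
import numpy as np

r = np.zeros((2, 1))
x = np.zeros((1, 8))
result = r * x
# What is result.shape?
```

(2, 8)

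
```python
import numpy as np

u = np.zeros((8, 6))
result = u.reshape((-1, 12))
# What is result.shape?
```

(4, 12)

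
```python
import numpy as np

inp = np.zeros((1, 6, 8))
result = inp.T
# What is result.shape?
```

(8, 6, 1)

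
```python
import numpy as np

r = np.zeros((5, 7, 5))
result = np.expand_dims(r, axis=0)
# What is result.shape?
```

(1, 5, 7, 5)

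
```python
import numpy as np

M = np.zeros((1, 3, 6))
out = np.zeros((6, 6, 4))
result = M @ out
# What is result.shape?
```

(6, 3, 4)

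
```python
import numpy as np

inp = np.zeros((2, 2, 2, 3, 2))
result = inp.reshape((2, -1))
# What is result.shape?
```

(2, 24)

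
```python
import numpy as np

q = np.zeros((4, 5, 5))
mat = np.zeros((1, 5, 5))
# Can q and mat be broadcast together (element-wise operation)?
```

Yes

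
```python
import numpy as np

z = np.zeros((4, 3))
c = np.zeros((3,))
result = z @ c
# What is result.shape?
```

(4,)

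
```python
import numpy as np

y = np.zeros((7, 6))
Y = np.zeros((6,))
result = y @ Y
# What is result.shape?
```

(7,)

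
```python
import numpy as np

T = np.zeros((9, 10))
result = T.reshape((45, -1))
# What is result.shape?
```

(45, 2)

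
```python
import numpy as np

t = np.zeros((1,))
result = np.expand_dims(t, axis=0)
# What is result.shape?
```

(1, 1)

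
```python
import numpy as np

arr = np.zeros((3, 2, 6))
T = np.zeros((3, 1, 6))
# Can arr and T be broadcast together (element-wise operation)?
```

Yes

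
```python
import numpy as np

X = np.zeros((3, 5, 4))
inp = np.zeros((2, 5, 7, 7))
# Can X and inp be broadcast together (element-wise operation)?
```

No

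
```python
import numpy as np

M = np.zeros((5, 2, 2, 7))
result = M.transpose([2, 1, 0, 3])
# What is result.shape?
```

(2, 2, 5, 7)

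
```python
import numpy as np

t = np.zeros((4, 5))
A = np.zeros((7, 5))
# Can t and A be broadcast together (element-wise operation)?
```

No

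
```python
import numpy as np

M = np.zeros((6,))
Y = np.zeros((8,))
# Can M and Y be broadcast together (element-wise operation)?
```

No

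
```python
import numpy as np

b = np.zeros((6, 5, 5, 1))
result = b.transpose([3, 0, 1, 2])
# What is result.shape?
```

(1, 6, 5, 5)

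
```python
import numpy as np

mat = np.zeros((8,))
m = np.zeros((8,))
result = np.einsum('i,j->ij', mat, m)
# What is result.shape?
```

(8, 8)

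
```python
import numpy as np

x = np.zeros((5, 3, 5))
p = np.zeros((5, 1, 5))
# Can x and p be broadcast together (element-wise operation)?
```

Yes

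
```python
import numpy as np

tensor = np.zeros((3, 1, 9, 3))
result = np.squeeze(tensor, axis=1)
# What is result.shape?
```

(3, 9, 3)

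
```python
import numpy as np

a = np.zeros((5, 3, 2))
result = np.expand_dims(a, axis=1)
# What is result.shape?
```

(5, 1, 3, 2)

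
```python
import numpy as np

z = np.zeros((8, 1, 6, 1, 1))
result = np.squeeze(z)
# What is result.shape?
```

(8, 6)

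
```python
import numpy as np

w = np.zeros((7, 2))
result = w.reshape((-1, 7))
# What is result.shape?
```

(2, 7)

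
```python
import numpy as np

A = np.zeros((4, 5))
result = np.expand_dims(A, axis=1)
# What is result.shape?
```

(4, 1, 5)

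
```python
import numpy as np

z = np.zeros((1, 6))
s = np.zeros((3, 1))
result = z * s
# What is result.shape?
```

(3, 6)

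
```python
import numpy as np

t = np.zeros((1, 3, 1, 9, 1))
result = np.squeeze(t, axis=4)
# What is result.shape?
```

(1, 3, 1, 9)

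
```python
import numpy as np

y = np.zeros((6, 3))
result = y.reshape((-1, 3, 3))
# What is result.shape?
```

(2, 3, 3)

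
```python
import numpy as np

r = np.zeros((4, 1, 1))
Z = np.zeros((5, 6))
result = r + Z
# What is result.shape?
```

(4, 5, 6)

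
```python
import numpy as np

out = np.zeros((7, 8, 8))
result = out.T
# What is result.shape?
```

(8, 8, 7)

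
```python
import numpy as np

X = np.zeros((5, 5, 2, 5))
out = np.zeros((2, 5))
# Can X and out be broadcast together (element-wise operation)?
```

Yes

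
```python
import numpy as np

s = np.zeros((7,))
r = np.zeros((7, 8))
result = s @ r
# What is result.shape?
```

(8,)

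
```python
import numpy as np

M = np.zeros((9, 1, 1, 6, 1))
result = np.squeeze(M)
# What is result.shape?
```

(9, 6)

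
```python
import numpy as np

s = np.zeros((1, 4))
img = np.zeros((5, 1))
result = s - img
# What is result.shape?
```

(5, 4)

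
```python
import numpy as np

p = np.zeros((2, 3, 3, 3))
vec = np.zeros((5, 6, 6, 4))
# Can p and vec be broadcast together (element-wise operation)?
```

No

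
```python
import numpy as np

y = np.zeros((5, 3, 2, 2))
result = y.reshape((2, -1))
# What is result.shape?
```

(2, 30)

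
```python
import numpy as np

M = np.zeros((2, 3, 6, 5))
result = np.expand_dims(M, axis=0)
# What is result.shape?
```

(1, 2, 3, 6, 5)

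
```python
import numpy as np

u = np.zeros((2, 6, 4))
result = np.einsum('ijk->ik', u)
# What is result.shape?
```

(2, 4)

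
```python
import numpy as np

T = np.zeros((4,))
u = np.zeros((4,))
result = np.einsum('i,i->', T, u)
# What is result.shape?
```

()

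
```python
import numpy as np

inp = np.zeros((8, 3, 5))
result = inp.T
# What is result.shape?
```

(5, 3, 8)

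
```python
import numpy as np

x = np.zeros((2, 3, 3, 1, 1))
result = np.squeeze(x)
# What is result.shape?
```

(2, 3, 3)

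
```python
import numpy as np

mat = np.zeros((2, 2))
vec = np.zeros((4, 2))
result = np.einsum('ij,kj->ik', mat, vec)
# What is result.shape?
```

(2, 4)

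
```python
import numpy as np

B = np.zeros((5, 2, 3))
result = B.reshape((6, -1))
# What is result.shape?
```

(6, 5)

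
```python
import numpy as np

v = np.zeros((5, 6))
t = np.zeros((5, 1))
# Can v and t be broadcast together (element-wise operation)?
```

Yes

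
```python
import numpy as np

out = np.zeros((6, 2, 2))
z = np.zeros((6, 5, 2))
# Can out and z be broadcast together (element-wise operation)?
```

No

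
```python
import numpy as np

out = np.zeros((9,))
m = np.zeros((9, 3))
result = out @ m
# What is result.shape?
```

(3,)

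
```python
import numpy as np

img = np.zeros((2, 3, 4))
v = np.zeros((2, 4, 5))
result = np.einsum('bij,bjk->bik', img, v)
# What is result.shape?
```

(2, 3, 5)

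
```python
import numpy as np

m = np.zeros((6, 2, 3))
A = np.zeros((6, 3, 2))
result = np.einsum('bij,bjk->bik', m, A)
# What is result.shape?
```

(6, 2, 2)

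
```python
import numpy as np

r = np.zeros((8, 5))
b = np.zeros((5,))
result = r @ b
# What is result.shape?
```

(8,)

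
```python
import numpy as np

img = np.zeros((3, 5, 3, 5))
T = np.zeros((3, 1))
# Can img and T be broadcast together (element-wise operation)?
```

Yes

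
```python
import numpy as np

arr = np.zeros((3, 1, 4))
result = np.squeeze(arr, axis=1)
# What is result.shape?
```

(3, 4)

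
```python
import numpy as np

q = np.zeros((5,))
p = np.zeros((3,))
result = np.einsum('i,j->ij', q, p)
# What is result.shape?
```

(5, 3)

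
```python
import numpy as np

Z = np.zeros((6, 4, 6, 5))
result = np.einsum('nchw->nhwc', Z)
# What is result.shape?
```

(6, 6, 5, 4)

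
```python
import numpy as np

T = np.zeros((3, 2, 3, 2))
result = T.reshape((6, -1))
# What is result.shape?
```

(6, 6)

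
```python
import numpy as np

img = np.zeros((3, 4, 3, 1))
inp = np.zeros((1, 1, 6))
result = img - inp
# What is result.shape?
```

(3, 4, 3, 6)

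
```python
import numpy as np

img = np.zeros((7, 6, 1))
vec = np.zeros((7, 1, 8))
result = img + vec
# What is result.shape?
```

(7, 6, 8)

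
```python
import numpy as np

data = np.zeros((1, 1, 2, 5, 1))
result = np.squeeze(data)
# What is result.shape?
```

(2, 5)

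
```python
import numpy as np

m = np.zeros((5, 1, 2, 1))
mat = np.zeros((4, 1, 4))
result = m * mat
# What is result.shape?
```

(5, 4, 2, 4)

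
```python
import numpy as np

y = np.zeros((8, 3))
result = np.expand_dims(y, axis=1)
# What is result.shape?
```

(8, 1, 3)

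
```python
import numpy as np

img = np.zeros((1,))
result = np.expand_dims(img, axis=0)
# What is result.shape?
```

(1, 1)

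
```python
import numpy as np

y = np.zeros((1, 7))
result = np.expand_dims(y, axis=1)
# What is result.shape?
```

(1, 1, 7)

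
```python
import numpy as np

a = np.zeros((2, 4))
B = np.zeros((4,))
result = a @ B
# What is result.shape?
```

(2,)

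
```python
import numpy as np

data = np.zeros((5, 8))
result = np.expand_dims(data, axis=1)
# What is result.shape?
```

(5, 1, 8)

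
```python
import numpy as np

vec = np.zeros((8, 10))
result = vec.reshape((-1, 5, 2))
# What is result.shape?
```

(8, 5, 2)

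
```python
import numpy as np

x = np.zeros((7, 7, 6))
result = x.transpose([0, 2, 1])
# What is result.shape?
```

(7, 6, 7)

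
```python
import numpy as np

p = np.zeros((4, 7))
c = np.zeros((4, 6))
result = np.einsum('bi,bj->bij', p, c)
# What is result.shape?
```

(4, 7, 6)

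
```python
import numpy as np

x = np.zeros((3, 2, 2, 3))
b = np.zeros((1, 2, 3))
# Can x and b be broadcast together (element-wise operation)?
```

Yes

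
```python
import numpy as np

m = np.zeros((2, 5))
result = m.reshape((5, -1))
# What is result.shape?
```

(5, 2)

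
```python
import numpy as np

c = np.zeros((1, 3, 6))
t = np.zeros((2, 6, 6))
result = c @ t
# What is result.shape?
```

(2, 3, 6)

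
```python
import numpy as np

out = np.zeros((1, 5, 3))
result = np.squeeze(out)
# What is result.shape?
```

(5, 3)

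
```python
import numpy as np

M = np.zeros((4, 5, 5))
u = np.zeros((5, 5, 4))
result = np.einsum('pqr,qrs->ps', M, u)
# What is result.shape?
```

(4, 4)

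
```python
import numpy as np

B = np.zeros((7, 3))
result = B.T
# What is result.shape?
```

(3, 7)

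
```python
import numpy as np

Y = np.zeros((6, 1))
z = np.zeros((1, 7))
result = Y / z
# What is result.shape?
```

(6, 7)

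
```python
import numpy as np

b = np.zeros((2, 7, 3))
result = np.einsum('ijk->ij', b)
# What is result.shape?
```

(2, 7)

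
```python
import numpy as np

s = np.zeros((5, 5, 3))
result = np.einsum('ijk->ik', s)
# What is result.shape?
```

(5, 3)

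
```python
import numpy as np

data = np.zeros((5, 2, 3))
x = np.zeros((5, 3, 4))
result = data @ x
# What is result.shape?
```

(5, 2, 4)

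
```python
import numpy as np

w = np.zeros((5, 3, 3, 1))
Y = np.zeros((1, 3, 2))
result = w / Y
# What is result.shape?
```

(5, 3, 3, 2)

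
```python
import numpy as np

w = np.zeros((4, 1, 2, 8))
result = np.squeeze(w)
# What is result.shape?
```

(4, 2, 8)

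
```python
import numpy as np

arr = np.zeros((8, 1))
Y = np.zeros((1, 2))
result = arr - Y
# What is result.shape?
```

(8, 2)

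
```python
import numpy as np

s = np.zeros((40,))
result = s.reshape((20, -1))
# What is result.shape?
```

(20, 2)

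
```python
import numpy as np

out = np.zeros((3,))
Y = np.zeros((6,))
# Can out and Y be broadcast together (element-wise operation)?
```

No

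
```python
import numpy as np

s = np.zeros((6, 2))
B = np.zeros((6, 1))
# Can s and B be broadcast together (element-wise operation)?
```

Yes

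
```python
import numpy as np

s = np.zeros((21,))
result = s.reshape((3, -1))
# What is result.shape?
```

(3, 7)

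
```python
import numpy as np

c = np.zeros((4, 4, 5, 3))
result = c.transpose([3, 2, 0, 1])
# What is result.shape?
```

(3, 5, 4, 4)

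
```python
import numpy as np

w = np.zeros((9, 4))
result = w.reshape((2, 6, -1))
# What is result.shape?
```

(2, 6, 3)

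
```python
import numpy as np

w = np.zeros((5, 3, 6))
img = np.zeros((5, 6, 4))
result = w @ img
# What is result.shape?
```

(5, 3, 4)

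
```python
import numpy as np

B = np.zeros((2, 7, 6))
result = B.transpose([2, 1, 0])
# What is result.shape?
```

(6, 7, 2)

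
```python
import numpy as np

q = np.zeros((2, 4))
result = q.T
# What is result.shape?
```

(4, 2)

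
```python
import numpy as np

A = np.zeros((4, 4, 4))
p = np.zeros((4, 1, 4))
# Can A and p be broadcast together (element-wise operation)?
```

Yes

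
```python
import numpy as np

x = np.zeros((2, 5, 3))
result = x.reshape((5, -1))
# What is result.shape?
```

(5, 6)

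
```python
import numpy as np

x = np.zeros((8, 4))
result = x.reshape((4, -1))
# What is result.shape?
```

(4, 8)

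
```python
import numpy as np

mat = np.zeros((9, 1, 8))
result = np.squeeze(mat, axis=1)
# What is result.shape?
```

(9, 8)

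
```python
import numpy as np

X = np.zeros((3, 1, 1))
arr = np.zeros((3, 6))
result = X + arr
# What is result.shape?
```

(3, 3, 6)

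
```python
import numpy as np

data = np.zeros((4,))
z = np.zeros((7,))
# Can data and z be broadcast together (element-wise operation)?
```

No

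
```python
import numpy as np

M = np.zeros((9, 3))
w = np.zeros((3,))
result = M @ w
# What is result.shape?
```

(9,)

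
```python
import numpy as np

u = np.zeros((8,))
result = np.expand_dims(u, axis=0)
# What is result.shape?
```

(1, 8)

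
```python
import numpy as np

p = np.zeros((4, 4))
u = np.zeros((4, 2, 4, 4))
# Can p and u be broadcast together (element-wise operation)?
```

Yes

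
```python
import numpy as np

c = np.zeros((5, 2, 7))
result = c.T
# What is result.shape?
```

(7, 2, 5)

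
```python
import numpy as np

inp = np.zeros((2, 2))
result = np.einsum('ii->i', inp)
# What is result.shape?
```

(2,)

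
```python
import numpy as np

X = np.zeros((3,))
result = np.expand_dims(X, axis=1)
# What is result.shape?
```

(3, 1)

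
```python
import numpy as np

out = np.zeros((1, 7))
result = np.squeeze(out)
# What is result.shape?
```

(7,)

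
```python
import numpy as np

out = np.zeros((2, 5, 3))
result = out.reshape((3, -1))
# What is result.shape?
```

(3, 10)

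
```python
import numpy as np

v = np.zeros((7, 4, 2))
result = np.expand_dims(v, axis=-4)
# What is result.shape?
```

(1, 7, 4, 2)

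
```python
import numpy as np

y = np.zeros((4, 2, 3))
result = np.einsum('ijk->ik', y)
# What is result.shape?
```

(4, 3)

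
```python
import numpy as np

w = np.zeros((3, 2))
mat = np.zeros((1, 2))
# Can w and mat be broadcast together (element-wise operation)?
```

Yes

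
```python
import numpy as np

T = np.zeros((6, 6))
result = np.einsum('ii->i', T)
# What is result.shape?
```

(6,)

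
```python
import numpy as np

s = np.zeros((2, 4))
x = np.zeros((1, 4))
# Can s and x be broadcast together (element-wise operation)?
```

Yes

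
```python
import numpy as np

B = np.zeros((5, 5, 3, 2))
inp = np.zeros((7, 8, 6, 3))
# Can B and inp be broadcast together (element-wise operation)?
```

No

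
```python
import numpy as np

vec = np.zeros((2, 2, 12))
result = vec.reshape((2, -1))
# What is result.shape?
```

(2, 24)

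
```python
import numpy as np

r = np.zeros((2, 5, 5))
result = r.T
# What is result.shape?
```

(5, 5, 2)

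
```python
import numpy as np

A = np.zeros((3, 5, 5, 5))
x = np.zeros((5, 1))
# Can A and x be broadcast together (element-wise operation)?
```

Yes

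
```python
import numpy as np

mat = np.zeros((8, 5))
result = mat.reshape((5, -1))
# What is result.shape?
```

(5, 8)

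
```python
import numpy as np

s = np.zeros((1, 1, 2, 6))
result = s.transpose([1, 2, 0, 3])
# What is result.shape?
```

(1, 2, 1, 6)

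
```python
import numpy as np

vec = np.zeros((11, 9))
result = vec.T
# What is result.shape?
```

(9, 11)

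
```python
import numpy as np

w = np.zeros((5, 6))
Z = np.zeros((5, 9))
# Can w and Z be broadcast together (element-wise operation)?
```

No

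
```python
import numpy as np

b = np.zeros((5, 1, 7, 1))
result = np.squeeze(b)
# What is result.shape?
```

(5, 7)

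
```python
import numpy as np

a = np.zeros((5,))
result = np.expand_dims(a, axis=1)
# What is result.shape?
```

(5, 1)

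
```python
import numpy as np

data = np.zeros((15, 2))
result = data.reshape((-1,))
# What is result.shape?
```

(30,)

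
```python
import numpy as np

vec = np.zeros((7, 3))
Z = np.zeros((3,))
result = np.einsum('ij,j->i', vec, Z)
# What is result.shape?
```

(7,)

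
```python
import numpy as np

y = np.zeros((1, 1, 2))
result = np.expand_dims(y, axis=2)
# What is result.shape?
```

(1, 1, 1, 2)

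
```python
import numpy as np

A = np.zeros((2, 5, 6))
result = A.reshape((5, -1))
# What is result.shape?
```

(5, 12)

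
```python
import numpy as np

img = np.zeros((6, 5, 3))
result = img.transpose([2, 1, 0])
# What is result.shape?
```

(3, 5, 6)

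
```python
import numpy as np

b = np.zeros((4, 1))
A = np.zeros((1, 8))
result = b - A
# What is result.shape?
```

(4, 8)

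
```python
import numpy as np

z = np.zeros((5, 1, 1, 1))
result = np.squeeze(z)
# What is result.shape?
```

(5,)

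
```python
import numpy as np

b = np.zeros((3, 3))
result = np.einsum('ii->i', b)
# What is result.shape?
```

(3,)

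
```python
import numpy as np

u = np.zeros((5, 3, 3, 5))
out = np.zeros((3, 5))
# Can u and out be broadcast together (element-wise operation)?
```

Yes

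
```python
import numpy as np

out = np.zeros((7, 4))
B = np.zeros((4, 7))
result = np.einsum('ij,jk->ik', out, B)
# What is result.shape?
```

(7, 7)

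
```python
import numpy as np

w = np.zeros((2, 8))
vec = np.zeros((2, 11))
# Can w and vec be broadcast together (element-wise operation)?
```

No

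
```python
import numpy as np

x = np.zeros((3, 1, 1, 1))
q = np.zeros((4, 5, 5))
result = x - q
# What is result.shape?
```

(3, 4, 5, 5)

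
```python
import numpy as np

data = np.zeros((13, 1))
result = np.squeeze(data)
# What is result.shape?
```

(13,)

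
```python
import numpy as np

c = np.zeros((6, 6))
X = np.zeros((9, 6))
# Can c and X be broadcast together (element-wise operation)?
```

No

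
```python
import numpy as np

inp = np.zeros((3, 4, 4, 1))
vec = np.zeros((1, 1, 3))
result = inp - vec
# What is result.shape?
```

(3, 4, 4, 3)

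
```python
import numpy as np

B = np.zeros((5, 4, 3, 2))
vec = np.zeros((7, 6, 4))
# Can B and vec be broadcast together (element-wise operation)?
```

No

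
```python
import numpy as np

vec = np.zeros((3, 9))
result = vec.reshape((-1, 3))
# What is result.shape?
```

(9, 3)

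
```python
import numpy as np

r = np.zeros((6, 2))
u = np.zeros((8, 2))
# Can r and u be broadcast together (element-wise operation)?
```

No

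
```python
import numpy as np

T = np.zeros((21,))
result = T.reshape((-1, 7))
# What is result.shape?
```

(3, 7)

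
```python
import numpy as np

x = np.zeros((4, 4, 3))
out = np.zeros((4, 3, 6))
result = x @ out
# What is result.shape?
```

(4, 4, 6)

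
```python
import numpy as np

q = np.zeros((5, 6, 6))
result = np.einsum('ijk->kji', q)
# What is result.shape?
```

(6, 6, 5)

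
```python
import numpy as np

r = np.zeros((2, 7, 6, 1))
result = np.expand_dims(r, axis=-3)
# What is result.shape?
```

(2, 7, 1, 6, 1)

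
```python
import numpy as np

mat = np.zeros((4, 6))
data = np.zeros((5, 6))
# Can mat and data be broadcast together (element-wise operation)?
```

No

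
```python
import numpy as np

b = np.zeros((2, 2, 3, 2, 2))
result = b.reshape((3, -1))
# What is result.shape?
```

(3, 16)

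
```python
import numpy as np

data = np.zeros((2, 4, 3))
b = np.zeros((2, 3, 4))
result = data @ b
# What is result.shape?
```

(2, 4, 4)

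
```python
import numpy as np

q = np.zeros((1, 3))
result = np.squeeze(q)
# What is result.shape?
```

(3,)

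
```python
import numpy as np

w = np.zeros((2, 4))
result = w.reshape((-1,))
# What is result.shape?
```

(8,)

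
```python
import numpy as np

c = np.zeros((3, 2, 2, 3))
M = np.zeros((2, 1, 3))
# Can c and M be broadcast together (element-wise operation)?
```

Yes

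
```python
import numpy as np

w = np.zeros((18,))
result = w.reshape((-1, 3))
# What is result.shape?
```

(6, 3)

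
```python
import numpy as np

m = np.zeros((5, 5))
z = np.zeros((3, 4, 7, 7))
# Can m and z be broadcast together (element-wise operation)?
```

No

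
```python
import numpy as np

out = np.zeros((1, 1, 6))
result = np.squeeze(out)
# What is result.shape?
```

(6,)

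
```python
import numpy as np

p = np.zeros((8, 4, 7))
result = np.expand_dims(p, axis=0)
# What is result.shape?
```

(1, 8, 4, 7)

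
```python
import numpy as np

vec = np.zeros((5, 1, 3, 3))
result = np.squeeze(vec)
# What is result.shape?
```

(5, 3, 3)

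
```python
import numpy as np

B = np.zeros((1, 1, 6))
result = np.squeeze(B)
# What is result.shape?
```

(6,)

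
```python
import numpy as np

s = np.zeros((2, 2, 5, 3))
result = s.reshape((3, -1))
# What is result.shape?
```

(3, 20)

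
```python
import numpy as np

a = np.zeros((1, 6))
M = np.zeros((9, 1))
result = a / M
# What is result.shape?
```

(9, 6)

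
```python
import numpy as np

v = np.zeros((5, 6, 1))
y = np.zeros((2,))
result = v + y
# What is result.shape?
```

(5, 6, 2)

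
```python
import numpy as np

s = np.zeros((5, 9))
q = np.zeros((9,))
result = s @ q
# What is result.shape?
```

(5,)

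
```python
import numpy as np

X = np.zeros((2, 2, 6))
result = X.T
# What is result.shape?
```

(6, 2, 2)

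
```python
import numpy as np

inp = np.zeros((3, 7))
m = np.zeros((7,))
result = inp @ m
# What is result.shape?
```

(3,)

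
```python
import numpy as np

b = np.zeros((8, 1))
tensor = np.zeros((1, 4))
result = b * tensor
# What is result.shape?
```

(8, 4)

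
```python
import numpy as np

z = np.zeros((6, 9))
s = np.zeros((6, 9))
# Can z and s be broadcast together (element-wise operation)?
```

Yes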